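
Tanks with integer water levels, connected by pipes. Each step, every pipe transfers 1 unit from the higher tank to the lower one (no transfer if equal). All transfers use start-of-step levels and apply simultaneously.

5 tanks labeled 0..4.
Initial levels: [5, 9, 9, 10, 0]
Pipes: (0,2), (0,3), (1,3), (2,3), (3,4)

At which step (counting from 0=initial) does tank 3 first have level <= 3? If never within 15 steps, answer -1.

Step 1: flows [2->0,3->0,3->1,3->2,3->4] -> levels [7 10 9 6 1]
Step 2: flows [2->0,0->3,1->3,2->3,3->4] -> levels [7 9 7 8 2]
Step 3: flows [0=2,3->0,1->3,3->2,3->4] -> levels [8 8 8 6 3]
Step 4: flows [0=2,0->3,1->3,2->3,3->4] -> levels [7 7 7 8 4]
Step 5: flows [0=2,3->0,3->1,3->2,3->4] -> levels [8 8 8 4 5]
Step 6: flows [0=2,0->3,1->3,2->3,4->3] -> levels [7 7 7 8 4]
  -> period-2 cycle (repeats step 4); tank 3 never drops to <=3
Tank 3 never reaches <=3 within 15 steps

Answer: -1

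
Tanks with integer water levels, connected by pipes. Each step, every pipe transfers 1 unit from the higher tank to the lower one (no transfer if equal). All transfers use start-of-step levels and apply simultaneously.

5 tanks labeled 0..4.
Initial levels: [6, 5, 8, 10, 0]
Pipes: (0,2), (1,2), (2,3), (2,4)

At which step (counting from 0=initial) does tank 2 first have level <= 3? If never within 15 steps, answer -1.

Step 1: flows [2->0,2->1,3->2,2->4] -> levels [7 6 6 9 1]
Step 2: flows [0->2,1=2,3->2,2->4] -> levels [6 6 7 8 2]
Step 3: flows [2->0,2->1,3->2,2->4] -> levels [7 7 5 7 3]
Step 4: flows [0->2,1->2,3->2,2->4] -> levels [6 6 7 6 4]
Step 5: flows [2->0,2->1,2->3,2->4] -> levels [7 7 3 7 5]
Tank 2 first reaches <=3 at step 5

Answer: 5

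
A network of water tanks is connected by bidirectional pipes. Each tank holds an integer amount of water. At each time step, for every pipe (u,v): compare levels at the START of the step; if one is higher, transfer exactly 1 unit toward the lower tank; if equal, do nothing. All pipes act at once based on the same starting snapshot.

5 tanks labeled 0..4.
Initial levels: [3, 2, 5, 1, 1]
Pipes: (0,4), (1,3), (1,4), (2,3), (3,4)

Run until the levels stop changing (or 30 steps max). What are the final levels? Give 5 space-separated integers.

Answer: 3 2 2 4 1

Derivation:
Step 1: flows [0->4,1->3,1->4,2->3,3=4] -> levels [2 0 4 3 3]
Step 2: flows [4->0,3->1,4->1,2->3,3=4] -> levels [3 2 3 3 1]
Step 3: flows [0->4,3->1,1->4,2=3,3->4] -> levels [2 2 3 1 4]
Step 4: flows [4->0,1->3,4->1,2->3,4->3] -> levels [3 2 2 4 1]
Step 5: flows [0->4,3->1,1->4,3->2,3->4] -> levels [2 2 3 1 4]
  -> period-2 cycle: step 5 state = step 3 state; never stabilizes
  -> state at step 30: (30-3) mod 2 = 1, same as step 4 -> [3 2 2 4 1]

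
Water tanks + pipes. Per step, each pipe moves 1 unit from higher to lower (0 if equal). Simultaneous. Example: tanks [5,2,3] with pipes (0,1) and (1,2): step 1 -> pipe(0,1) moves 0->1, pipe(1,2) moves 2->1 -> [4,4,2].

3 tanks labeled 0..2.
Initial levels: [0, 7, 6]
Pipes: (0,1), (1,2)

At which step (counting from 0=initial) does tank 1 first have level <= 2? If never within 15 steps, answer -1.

Step 1: flows [1->0,1->2] -> levels [1 5 7]
Step 2: flows [1->0,2->1] -> levels [2 5 6]
Step 3: flows [1->0,2->1] -> levels [3 5 5]
Step 4: flows [1->0,1=2] -> levels [4 4 5]
Step 5: flows [0=1,2->1] -> levels [4 5 4]
Step 6: flows [1->0,1->2] -> levels [5 3 5]
Step 7: flows [0->1,2->1] -> levels [4 5 4]
  -> period-2 cycle (repeats step 5); tank 1 never drops to <=2
Tank 1 never reaches <=2 within 15 steps

Answer: -1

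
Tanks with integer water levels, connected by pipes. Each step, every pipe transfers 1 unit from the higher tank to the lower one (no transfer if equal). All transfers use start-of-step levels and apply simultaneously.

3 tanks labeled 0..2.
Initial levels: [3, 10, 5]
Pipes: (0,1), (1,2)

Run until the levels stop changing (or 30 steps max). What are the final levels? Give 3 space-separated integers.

Step 1: flows [1->0,1->2] -> levels [4 8 6]
Step 2: flows [1->0,1->2] -> levels [5 6 7]
Step 3: flows [1->0,2->1] -> levels [6 6 6]
Step 4: flows [0=1,1=2] -> levels [6 6 6]
  -> stable (no change)

Answer: 6 6 6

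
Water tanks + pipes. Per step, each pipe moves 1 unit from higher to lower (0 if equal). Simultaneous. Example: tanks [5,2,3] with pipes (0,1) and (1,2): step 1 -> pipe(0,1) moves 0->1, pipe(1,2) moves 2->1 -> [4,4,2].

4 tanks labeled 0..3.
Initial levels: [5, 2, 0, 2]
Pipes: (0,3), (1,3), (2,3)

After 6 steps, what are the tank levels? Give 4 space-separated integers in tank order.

Answer: 3 3 3 0

Derivation:
Step 1: flows [0->3,1=3,3->2] -> levels [4 2 1 2]
Step 2: flows [0->3,1=3,3->2] -> levels [3 2 2 2]
Step 3: flows [0->3,1=3,2=3] -> levels [2 2 2 3]
Step 4: flows [3->0,3->1,3->2] -> levels [3 3 3 0]
Step 5: flows [0->3,1->3,2->3] -> levels [2 2 2 3]
  -> period-2 cycle: step 5 state = step 3 state
  -> state at step 6: (6-3) mod 2 = 1, same as step 4 -> [3 3 3 0]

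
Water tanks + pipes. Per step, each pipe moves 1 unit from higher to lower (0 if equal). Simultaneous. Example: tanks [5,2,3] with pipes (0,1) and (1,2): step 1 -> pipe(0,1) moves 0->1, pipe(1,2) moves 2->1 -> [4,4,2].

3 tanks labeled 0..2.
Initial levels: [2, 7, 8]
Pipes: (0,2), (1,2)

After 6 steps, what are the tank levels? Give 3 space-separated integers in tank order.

Step 1: flows [2->0,2->1] -> levels [3 8 6]
Step 2: flows [2->0,1->2] -> levels [4 7 6]
Step 3: flows [2->0,1->2] -> levels [5 6 6]
Step 4: flows [2->0,1=2] -> levels [6 6 5]
Step 5: flows [0->2,1->2] -> levels [5 5 7]
Step 6: flows [2->0,2->1] -> levels [6 6 5]

Answer: 6 6 5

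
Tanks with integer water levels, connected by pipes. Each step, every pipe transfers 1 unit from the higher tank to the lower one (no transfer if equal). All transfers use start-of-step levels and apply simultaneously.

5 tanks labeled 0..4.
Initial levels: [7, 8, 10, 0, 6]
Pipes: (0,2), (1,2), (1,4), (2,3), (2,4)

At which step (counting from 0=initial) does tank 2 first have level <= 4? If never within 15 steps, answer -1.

Answer: 3

Derivation:
Step 1: flows [2->0,2->1,1->4,2->3,2->4] -> levels [8 8 6 1 8]
Step 2: flows [0->2,1->2,1=4,2->3,4->2] -> levels [7 7 8 2 7]
Step 3: flows [2->0,2->1,1=4,2->3,2->4] -> levels [8 8 4 3 8]
Tank 2 first reaches <=4 at step 3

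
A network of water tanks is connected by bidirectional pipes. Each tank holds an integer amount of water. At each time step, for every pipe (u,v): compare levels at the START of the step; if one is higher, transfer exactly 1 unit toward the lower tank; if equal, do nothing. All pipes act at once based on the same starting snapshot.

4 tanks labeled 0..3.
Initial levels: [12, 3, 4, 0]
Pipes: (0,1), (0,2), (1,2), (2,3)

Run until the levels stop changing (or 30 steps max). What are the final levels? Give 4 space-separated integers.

Answer: 4 5 6 4

Derivation:
Step 1: flows [0->1,0->2,2->1,2->3] -> levels [10 5 3 1]
Step 2: flows [0->1,0->2,1->2,2->3] -> levels [8 5 4 2]
Step 3: flows [0->1,0->2,1->2,2->3] -> levels [6 5 5 3]
Step 4: flows [0->1,0->2,1=2,2->3] -> levels [4 6 5 4]
Step 5: flows [1->0,2->0,1->2,2->3] -> levels [6 4 4 5]
Step 6: flows [0->1,0->2,1=2,3->2] -> levels [4 5 6 4]
Step 7: flows [1->0,2->0,2->1,2->3] -> levels [6 5 3 5]
Step 8: flows [0->1,0->2,1->2,3->2] -> levels [4 5 6 4]
  -> period-2 cycle: step 8 state = step 6 state; never stabilizes
  -> state at step 30: (30-6) mod 2 = 0, same as step 6 -> [4 5 6 4]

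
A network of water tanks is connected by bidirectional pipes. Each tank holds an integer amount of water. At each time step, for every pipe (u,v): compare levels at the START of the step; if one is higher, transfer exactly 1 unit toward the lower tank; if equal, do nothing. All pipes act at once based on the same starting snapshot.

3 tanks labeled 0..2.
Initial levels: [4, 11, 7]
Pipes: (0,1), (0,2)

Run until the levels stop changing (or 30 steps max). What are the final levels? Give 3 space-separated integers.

Answer: 8 7 7

Derivation:
Step 1: flows [1->0,2->0] -> levels [6 10 6]
Step 2: flows [1->0,0=2] -> levels [7 9 6]
Step 3: flows [1->0,0->2] -> levels [7 8 7]
Step 4: flows [1->0,0=2] -> levels [8 7 7]
Step 5: flows [0->1,0->2] -> levels [6 8 8]
Step 6: flows [1->0,2->0] -> levels [8 7 7]
  -> period-2 cycle: step 6 state = step 4 state; never stabilizes
  -> state at step 30: (30-4) mod 2 = 0, same as step 4 -> [8 7 7]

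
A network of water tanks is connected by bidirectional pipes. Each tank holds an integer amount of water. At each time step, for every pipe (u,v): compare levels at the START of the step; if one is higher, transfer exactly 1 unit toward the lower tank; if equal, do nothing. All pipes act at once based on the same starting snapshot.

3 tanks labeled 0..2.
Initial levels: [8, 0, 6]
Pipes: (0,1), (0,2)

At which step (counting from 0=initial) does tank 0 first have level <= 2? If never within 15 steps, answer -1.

Answer: -1

Derivation:
Step 1: flows [0->1,0->2] -> levels [6 1 7]
Step 2: flows [0->1,2->0] -> levels [6 2 6]
Step 3: flows [0->1,0=2] -> levels [5 3 6]
Step 4: flows [0->1,2->0] -> levels [5 4 5]
Step 5: flows [0->1,0=2] -> levels [4 5 5]
Step 6: flows [1->0,2->0] -> levels [6 4 4]
Step 7: flows [0->1,0->2] -> levels [4 5 5]
  -> period-2 cycle (repeats step 5); tank 0 never drops to <=2
Tank 0 never reaches <=2 within 15 steps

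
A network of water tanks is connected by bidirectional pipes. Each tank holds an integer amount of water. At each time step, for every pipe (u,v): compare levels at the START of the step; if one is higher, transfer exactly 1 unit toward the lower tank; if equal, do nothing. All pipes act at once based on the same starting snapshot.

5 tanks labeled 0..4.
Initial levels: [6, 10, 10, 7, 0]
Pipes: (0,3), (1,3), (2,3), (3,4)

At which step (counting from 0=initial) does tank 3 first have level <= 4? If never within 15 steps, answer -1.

Step 1: flows [3->0,1->3,2->3,3->4] -> levels [7 9 9 7 1]
Step 2: flows [0=3,1->3,2->3,3->4] -> levels [7 8 8 8 2]
Step 3: flows [3->0,1=3,2=3,3->4] -> levels [8 8 8 6 3]
Step 4: flows [0->3,1->3,2->3,3->4] -> levels [7 7 7 8 4]
Step 5: flows [3->0,3->1,3->2,3->4] -> levels [8 8 8 4 5]
Tank 3 first reaches <=4 at step 5

Answer: 5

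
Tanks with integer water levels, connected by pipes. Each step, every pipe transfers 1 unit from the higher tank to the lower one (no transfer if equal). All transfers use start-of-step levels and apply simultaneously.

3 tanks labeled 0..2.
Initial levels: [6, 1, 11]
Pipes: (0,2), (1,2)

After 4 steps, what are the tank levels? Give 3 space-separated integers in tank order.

Answer: 7 5 6

Derivation:
Step 1: flows [2->0,2->1] -> levels [7 2 9]
Step 2: flows [2->0,2->1] -> levels [8 3 7]
Step 3: flows [0->2,2->1] -> levels [7 4 7]
Step 4: flows [0=2,2->1] -> levels [7 5 6]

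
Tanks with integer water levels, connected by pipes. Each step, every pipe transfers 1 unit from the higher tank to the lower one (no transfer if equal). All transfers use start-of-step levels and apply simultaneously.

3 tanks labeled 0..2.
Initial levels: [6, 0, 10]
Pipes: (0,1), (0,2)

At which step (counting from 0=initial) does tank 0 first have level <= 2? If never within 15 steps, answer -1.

Step 1: flows [0->1,2->0] -> levels [6 1 9]
Step 2: flows [0->1,2->0] -> levels [6 2 8]
Step 3: flows [0->1,2->0] -> levels [6 3 7]
Step 4: flows [0->1,2->0] -> levels [6 4 6]
Step 5: flows [0->1,0=2] -> levels [5 5 6]
Step 6: flows [0=1,2->0] -> levels [6 5 5]
Step 7: flows [0->1,0->2] -> levels [4 6 6]
Step 8: flows [1->0,2->0] -> levels [6 5 5]
  -> period-2 cycle (repeats step 6); tank 0 never drops to <=2
Tank 0 never reaches <=2 within 15 steps

Answer: -1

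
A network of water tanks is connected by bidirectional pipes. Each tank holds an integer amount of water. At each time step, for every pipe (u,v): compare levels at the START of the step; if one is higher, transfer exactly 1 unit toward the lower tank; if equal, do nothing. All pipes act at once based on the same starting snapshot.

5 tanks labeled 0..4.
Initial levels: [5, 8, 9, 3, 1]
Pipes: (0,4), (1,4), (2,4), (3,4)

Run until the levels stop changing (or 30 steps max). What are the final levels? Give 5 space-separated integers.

Answer: 6 6 6 5 3

Derivation:
Step 1: flows [0->4,1->4,2->4,3->4] -> levels [4 7 8 2 5]
Step 2: flows [4->0,1->4,2->4,4->3] -> levels [5 6 7 3 5]
Step 3: flows [0=4,1->4,2->4,4->3] -> levels [5 5 6 4 6]
Step 4: flows [4->0,4->1,2=4,4->3] -> levels [6 6 6 5 3]
Step 5: flows [0->4,1->4,2->4,3->4] -> levels [5 5 5 4 7]
Step 6: flows [4->0,4->1,4->2,4->3] -> levels [6 6 6 5 3]
  -> period-2 cycle: step 6 state = step 4 state; never stabilizes
  -> state at step 30: (30-4) mod 2 = 0, same as step 4 -> [6 6 6 5 3]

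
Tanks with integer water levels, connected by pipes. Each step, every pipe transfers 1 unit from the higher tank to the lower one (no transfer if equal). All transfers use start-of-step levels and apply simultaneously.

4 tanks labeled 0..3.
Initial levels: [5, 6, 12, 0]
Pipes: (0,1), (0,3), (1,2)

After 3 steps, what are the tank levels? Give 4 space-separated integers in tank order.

Answer: 5 6 9 3

Derivation:
Step 1: flows [1->0,0->3,2->1] -> levels [5 6 11 1]
Step 2: flows [1->0,0->3,2->1] -> levels [5 6 10 2]
Step 3: flows [1->0,0->3,2->1] -> levels [5 6 9 3]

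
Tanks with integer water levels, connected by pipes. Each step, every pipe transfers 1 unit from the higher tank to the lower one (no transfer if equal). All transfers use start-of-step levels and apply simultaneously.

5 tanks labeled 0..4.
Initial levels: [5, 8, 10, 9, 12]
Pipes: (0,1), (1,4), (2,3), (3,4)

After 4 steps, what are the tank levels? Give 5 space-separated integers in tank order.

Answer: 8 8 10 9 9

Derivation:
Step 1: flows [1->0,4->1,2->3,4->3] -> levels [6 8 9 11 10]
Step 2: flows [1->0,4->1,3->2,3->4] -> levels [7 8 10 9 10]
Step 3: flows [1->0,4->1,2->3,4->3] -> levels [8 8 9 11 8]
Step 4: flows [0=1,1=4,3->2,3->4] -> levels [8 8 10 9 9]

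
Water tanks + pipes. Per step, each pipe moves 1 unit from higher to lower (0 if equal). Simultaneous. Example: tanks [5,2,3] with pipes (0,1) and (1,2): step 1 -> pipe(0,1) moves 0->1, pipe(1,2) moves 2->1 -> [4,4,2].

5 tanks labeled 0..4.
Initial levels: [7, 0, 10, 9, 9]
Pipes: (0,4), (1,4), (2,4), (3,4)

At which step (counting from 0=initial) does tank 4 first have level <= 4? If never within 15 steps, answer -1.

Answer: -1

Derivation:
Step 1: flows [4->0,4->1,2->4,3=4] -> levels [8 1 9 9 8]
Step 2: flows [0=4,4->1,2->4,3->4] -> levels [8 2 8 8 9]
Step 3: flows [4->0,4->1,4->2,4->3] -> levels [9 3 9 9 5]
Step 4: flows [0->4,4->1,2->4,3->4] -> levels [8 4 8 8 7]
Step 5: flows [0->4,4->1,2->4,3->4] -> levels [7 5 7 7 9]
Step 6: flows [4->0,4->1,4->2,4->3] -> levels [8 6 8 8 5]
Step 7: flows [0->4,1->4,2->4,3->4] -> levels [7 5 7 7 9]
  -> period-2 cycle (repeats step 5); tank 4 never drops to <=4
Tank 4 never reaches <=4 within 15 steps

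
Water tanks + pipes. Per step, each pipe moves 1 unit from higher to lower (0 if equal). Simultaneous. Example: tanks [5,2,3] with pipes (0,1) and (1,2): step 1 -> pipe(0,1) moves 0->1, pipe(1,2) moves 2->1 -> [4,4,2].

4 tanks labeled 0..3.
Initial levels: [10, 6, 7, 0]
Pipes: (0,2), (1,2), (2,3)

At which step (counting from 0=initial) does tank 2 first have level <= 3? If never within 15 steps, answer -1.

Answer: -1

Derivation:
Step 1: flows [0->2,2->1,2->3] -> levels [9 7 6 1]
Step 2: flows [0->2,1->2,2->3] -> levels [8 6 7 2]
Step 3: flows [0->2,2->1,2->3] -> levels [7 7 6 3]
Step 4: flows [0->2,1->2,2->3] -> levels [6 6 7 4]
Step 5: flows [2->0,2->1,2->3] -> levels [7 7 4 5]
Step 6: flows [0->2,1->2,3->2] -> levels [6 6 7 4]
  -> period-2 cycle (repeats step 4); tank 2 never drops to <=3
Tank 2 never reaches <=3 within 15 steps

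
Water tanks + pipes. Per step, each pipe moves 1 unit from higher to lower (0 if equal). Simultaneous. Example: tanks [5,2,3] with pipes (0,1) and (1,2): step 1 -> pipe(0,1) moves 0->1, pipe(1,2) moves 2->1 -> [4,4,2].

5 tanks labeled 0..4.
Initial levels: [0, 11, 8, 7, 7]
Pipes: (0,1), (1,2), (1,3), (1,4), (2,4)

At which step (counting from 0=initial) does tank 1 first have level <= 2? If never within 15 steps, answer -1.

Step 1: flows [1->0,1->2,1->3,1->4,2->4] -> levels [1 7 8 8 9]
Step 2: flows [1->0,2->1,3->1,4->1,4->2] -> levels [2 9 8 7 7]
Step 3: flows [1->0,1->2,1->3,1->4,2->4] -> levels [3 5 8 8 9]
Step 4: flows [1->0,2->1,3->1,4->1,4->2] -> levels [4 7 8 7 7]
Step 5: flows [1->0,2->1,1=3,1=4,2->4] -> levels [5 7 6 7 8]
Step 6: flows [1->0,1->2,1=3,4->1,4->2] -> levels [6 6 8 7 6]
Step 7: flows [0=1,2->1,3->1,1=4,2->4] -> levels [6 8 6 6 7]
Step 8: flows [1->0,1->2,1->3,1->4,4->2] -> levels [7 4 8 7 7]
Step 9: flows [0->1,2->1,3->1,4->1,2->4] -> levels [6 8 6 6 7]
  -> period-2 cycle (repeats step 7); tank 1 never drops to <=2
Tank 1 never reaches <=2 within 15 steps

Answer: -1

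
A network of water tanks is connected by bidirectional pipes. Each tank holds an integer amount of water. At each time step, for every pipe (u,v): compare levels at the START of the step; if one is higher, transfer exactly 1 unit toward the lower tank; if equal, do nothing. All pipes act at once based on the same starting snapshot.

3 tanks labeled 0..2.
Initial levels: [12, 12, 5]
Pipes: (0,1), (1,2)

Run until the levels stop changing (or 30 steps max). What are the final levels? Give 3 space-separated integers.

Answer: 9 11 9

Derivation:
Step 1: flows [0=1,1->2] -> levels [12 11 6]
Step 2: flows [0->1,1->2] -> levels [11 11 7]
Step 3: flows [0=1,1->2] -> levels [11 10 8]
Step 4: flows [0->1,1->2] -> levels [10 10 9]
Step 5: flows [0=1,1->2] -> levels [10 9 10]
Step 6: flows [0->1,2->1] -> levels [9 11 9]
Step 7: flows [1->0,1->2] -> levels [10 9 10]
  -> period-2 cycle: step 7 state = step 5 state; never stabilizes
  -> state at step 30: (30-5) mod 2 = 1, same as step 6 -> [9 11 9]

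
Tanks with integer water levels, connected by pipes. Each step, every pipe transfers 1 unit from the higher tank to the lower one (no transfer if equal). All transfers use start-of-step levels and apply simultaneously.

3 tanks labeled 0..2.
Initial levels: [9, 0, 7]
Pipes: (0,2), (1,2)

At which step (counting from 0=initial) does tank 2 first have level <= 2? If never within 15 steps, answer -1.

Answer: -1

Derivation:
Step 1: flows [0->2,2->1] -> levels [8 1 7]
Step 2: flows [0->2,2->1] -> levels [7 2 7]
Step 3: flows [0=2,2->1] -> levels [7 3 6]
Step 4: flows [0->2,2->1] -> levels [6 4 6]
Step 5: flows [0=2,2->1] -> levels [6 5 5]
Step 6: flows [0->2,1=2] -> levels [5 5 6]
Step 7: flows [2->0,2->1] -> levels [6 6 4]
Step 8: flows [0->2,1->2] -> levels [5 5 6]
  -> period-2 cycle (repeats step 6); tank 2 never drops to <=2
Tank 2 never reaches <=2 within 15 steps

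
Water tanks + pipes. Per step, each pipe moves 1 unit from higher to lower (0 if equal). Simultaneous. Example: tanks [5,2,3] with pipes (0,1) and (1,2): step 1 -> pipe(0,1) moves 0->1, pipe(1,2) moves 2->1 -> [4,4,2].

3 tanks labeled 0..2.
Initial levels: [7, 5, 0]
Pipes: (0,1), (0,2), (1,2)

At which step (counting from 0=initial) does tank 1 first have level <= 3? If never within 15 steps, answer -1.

Answer: -1

Derivation:
Step 1: flows [0->1,0->2,1->2] -> levels [5 5 2]
Step 2: flows [0=1,0->2,1->2] -> levels [4 4 4]
Step 3: flows [0=1,0=2,1=2] -> levels [4 4 4]
  -> stable; tank 1 stays at 4 > 3
Tank 1 never reaches <=3 within 15 steps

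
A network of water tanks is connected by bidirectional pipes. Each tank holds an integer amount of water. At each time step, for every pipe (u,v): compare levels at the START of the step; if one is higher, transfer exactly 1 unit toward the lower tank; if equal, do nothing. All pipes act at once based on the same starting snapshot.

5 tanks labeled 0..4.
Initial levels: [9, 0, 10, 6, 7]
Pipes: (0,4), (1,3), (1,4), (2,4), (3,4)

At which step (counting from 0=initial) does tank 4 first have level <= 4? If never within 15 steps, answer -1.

Step 1: flows [0->4,3->1,4->1,2->4,4->3] -> levels [8 2 9 6 7]
Step 2: flows [0->4,3->1,4->1,2->4,4->3] -> levels [7 4 8 6 7]
Step 3: flows [0=4,3->1,4->1,2->4,4->3] -> levels [7 6 7 6 6]
Step 4: flows [0->4,1=3,1=4,2->4,3=4] -> levels [6 6 6 6 8]
Step 5: flows [4->0,1=3,4->1,4->2,4->3] -> levels [7 7 7 7 4]
Tank 4 first reaches <=4 at step 5

Answer: 5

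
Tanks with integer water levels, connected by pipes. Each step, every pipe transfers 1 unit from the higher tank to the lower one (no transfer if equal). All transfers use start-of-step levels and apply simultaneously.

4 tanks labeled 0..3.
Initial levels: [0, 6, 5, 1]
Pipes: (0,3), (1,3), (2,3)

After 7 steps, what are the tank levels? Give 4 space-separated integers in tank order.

Step 1: flows [3->0,1->3,2->3] -> levels [1 5 4 2]
Step 2: flows [3->0,1->3,2->3] -> levels [2 4 3 3]
Step 3: flows [3->0,1->3,2=3] -> levels [3 3 3 3]
Step 4: flows [0=3,1=3,2=3] -> levels [3 3 3 3]
  -> stable; steps 5..7 unchanged -> [3 3 3 3]

Answer: 3 3 3 3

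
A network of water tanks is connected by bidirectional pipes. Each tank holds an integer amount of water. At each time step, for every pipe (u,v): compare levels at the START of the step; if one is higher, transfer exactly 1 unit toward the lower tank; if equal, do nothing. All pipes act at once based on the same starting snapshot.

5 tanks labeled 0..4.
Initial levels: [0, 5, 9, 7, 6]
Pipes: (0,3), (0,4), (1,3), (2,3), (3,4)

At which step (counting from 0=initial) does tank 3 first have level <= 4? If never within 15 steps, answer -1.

Answer: 3

Derivation:
Step 1: flows [3->0,4->0,3->1,2->3,3->4] -> levels [2 6 8 5 6]
Step 2: flows [3->0,4->0,1->3,2->3,4->3] -> levels [4 5 7 7 4]
Step 3: flows [3->0,0=4,3->1,2=3,3->4] -> levels [5 6 7 4 5]
Tank 3 first reaches <=4 at step 3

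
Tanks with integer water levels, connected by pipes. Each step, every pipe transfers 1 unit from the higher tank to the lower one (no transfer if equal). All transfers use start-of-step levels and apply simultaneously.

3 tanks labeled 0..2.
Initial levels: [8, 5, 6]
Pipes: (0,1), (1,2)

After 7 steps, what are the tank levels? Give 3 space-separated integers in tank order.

Answer: 6 7 6

Derivation:
Step 1: flows [0->1,2->1] -> levels [7 7 5]
Step 2: flows [0=1,1->2] -> levels [7 6 6]
Step 3: flows [0->1,1=2] -> levels [6 7 6]
Step 4: flows [1->0,1->2] -> levels [7 5 7]
Step 5: flows [0->1,2->1] -> levels [6 7 6]
  -> period-2 cycle: step 5 state = step 3 state
  -> state at step 7: (7-3) mod 2 = 0, same as step 3 -> [6 7 6]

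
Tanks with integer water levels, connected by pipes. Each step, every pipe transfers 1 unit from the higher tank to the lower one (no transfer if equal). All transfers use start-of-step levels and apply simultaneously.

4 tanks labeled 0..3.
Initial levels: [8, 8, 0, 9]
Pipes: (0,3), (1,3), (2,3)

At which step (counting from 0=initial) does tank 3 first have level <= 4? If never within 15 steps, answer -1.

Step 1: flows [3->0,3->1,3->2] -> levels [9 9 1 6]
Step 2: flows [0->3,1->3,3->2] -> levels [8 8 2 7]
Step 3: flows [0->3,1->3,3->2] -> levels [7 7 3 8]
Step 4: flows [3->0,3->1,3->2] -> levels [8 8 4 5]
Step 5: flows [0->3,1->3,3->2] -> levels [7 7 5 6]
Step 6: flows [0->3,1->3,3->2] -> levels [6 6 6 7]
Step 7: flows [3->0,3->1,3->2] -> levels [7 7 7 4]
Tank 3 first reaches <=4 at step 7

Answer: 7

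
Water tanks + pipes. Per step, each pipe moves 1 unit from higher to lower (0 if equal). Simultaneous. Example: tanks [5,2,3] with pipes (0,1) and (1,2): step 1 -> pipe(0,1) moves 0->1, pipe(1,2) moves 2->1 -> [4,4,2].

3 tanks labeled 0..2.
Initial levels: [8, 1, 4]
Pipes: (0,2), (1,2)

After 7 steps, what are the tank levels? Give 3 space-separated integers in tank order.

Step 1: flows [0->2,2->1] -> levels [7 2 4]
Step 2: flows [0->2,2->1] -> levels [6 3 4]
Step 3: flows [0->2,2->1] -> levels [5 4 4]
Step 4: flows [0->2,1=2] -> levels [4 4 5]
Step 5: flows [2->0,2->1] -> levels [5 5 3]
Step 6: flows [0->2,1->2] -> levels [4 4 5]
  -> period-2 cycle: step 6 state = step 4 state
  -> state at step 7: (7-4) mod 2 = 1, same as step 5 -> [5 5 3]

Answer: 5 5 3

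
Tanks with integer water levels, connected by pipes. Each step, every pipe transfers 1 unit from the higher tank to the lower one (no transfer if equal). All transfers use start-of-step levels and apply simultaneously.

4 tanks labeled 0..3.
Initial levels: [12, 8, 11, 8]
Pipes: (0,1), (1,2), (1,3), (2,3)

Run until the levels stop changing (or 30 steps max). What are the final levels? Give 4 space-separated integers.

Answer: 10 9 10 10

Derivation:
Step 1: flows [0->1,2->1,1=3,2->3] -> levels [11 10 9 9]
Step 2: flows [0->1,1->2,1->3,2=3] -> levels [10 9 10 10]
Step 3: flows [0->1,2->1,3->1,2=3] -> levels [9 12 9 9]
Step 4: flows [1->0,1->2,1->3,2=3] -> levels [10 9 10 10]
  -> period-2 cycle: step 4 state = step 2 state; never stabilizes
  -> state at step 30: (30-2) mod 2 = 0, same as step 2 -> [10 9 10 10]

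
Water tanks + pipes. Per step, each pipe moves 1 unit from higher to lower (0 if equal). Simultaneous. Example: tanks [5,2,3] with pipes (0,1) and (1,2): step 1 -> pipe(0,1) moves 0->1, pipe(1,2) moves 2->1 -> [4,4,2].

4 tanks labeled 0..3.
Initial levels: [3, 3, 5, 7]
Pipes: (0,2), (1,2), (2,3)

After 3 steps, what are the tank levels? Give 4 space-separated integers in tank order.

Step 1: flows [2->0,2->1,3->2] -> levels [4 4 4 6]
Step 2: flows [0=2,1=2,3->2] -> levels [4 4 5 5]
Step 3: flows [2->0,2->1,2=3] -> levels [5 5 3 5]

Answer: 5 5 3 5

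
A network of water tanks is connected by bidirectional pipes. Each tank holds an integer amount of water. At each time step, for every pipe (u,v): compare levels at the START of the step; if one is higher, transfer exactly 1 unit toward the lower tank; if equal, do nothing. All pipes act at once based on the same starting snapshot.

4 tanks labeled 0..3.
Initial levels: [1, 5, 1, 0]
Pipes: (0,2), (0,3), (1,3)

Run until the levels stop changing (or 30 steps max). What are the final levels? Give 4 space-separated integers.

Step 1: flows [0=2,0->3,1->3] -> levels [0 4 1 2]
Step 2: flows [2->0,3->0,1->3] -> levels [2 3 0 2]
Step 3: flows [0->2,0=3,1->3] -> levels [1 2 1 3]
Step 4: flows [0=2,3->0,3->1] -> levels [2 3 1 1]
Step 5: flows [0->2,0->3,1->3] -> levels [0 2 2 3]
Step 6: flows [2->0,3->0,3->1] -> levels [2 3 1 1]
  -> period-2 cycle: step 6 state = step 4 state; never stabilizes
  -> state at step 30: (30-4) mod 2 = 0, same as step 4 -> [2 3 1 1]

Answer: 2 3 1 1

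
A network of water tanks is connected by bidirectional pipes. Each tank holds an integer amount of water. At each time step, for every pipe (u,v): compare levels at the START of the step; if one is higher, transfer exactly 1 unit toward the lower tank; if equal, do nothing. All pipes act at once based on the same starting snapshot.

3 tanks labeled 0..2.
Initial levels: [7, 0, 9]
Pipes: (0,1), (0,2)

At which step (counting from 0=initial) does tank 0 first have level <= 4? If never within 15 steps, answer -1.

Step 1: flows [0->1,2->0] -> levels [7 1 8]
Step 2: flows [0->1,2->0] -> levels [7 2 7]
Step 3: flows [0->1,0=2] -> levels [6 3 7]
Step 4: flows [0->1,2->0] -> levels [6 4 6]
Step 5: flows [0->1,0=2] -> levels [5 5 6]
Step 6: flows [0=1,2->0] -> levels [6 5 5]
Step 7: flows [0->1,0->2] -> levels [4 6 6]
Tank 0 first reaches <=4 at step 7

Answer: 7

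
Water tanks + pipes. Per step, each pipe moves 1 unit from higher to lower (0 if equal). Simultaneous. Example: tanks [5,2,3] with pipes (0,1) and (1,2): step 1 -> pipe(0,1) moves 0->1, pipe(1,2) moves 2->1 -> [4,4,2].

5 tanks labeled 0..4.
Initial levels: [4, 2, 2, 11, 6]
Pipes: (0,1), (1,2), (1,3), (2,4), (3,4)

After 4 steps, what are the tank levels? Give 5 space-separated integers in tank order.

Answer: 4 3 7 7 4

Derivation:
Step 1: flows [0->1,1=2,3->1,4->2,3->4] -> levels [3 4 3 9 6]
Step 2: flows [1->0,1->2,3->1,4->2,3->4] -> levels [4 3 5 7 6]
Step 3: flows [0->1,2->1,3->1,4->2,3->4] -> levels [3 6 5 5 6]
Step 4: flows [1->0,1->2,1->3,4->2,4->3] -> levels [4 3 7 7 4]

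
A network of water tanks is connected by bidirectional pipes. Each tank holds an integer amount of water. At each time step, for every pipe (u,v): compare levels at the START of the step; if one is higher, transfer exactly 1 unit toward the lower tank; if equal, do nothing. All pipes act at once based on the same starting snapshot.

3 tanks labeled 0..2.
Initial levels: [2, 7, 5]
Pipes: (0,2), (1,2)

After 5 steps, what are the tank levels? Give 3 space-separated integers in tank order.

Answer: 5 5 4

Derivation:
Step 1: flows [2->0,1->2] -> levels [3 6 5]
Step 2: flows [2->0,1->2] -> levels [4 5 5]
Step 3: flows [2->0,1=2] -> levels [5 5 4]
Step 4: flows [0->2,1->2] -> levels [4 4 6]
Step 5: flows [2->0,2->1] -> levels [5 5 4]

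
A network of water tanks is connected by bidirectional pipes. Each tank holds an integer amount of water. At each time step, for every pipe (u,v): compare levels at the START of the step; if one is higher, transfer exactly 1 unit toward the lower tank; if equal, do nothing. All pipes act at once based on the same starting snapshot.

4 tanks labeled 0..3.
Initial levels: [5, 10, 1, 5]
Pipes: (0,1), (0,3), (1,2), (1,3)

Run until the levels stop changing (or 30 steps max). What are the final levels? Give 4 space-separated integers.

Step 1: flows [1->0,0=3,1->2,1->3] -> levels [6 7 2 6]
Step 2: flows [1->0,0=3,1->2,1->3] -> levels [7 4 3 7]
Step 3: flows [0->1,0=3,1->2,3->1] -> levels [6 5 4 6]
Step 4: flows [0->1,0=3,1->2,3->1] -> levels [5 6 5 5]
Step 5: flows [1->0,0=3,1->2,1->3] -> levels [6 3 6 6]
Step 6: flows [0->1,0=3,2->1,3->1] -> levels [5 6 5 5]
  -> period-2 cycle: step 6 state = step 4 state; never stabilizes
  -> state at step 30: (30-4) mod 2 = 0, same as step 4 -> [5 6 5 5]

Answer: 5 6 5 5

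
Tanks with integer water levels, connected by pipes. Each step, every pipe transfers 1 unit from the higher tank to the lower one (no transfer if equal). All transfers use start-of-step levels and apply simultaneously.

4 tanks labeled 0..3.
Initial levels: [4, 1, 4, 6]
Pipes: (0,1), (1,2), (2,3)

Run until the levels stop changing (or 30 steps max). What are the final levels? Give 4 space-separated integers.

Step 1: flows [0->1,2->1,3->2] -> levels [3 3 4 5]
Step 2: flows [0=1,2->1,3->2] -> levels [3 4 4 4]
Step 3: flows [1->0,1=2,2=3] -> levels [4 3 4 4]
Step 4: flows [0->1,2->1,2=3] -> levels [3 5 3 4]
Step 5: flows [1->0,1->2,3->2] -> levels [4 3 5 3]
Step 6: flows [0->1,2->1,2->3] -> levels [3 5 3 4]
  -> period-2 cycle: step 6 state = step 4 state; never stabilizes
  -> state at step 30: (30-4) mod 2 = 0, same as step 4 -> [3 5 3 4]

Answer: 3 5 3 4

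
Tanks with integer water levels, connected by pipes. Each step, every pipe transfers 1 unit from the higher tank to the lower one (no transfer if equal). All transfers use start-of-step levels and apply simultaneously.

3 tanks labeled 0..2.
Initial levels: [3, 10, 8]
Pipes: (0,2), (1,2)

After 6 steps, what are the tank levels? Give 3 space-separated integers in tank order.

Answer: 7 7 7

Derivation:
Step 1: flows [2->0,1->2] -> levels [4 9 8]
Step 2: flows [2->0,1->2] -> levels [5 8 8]
Step 3: flows [2->0,1=2] -> levels [6 8 7]
Step 4: flows [2->0,1->2] -> levels [7 7 7]
Step 5: flows [0=2,1=2] -> levels [7 7 7]
  -> stable; steps 6..6 unchanged -> [7 7 7]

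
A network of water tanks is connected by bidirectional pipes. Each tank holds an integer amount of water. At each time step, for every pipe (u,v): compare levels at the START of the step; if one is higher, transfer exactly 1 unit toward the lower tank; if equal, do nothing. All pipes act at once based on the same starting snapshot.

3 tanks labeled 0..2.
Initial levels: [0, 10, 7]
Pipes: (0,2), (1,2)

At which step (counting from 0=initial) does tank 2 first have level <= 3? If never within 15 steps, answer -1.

Answer: -1

Derivation:
Step 1: flows [2->0,1->2] -> levels [1 9 7]
Step 2: flows [2->0,1->2] -> levels [2 8 7]
Step 3: flows [2->0,1->2] -> levels [3 7 7]
Step 4: flows [2->0,1=2] -> levels [4 7 6]
Step 5: flows [2->0,1->2] -> levels [5 6 6]
Step 6: flows [2->0,1=2] -> levels [6 6 5]
Step 7: flows [0->2,1->2] -> levels [5 5 7]
Step 8: flows [2->0,2->1] -> levels [6 6 5]
  -> period-2 cycle (repeats step 6); tank 2 never drops to <=3
Tank 2 never reaches <=3 within 15 steps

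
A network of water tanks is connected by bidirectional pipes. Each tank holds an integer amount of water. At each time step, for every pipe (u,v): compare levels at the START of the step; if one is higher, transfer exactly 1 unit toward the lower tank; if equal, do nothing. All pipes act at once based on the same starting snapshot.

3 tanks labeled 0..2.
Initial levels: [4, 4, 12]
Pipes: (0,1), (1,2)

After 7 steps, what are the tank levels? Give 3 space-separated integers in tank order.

Answer: 6 8 6

Derivation:
Step 1: flows [0=1,2->1] -> levels [4 5 11]
Step 2: flows [1->0,2->1] -> levels [5 5 10]
Step 3: flows [0=1,2->1] -> levels [5 6 9]
Step 4: flows [1->0,2->1] -> levels [6 6 8]
Step 5: flows [0=1,2->1] -> levels [6 7 7]
Step 6: flows [1->0,1=2] -> levels [7 6 7]
Step 7: flows [0->1,2->1] -> levels [6 8 6]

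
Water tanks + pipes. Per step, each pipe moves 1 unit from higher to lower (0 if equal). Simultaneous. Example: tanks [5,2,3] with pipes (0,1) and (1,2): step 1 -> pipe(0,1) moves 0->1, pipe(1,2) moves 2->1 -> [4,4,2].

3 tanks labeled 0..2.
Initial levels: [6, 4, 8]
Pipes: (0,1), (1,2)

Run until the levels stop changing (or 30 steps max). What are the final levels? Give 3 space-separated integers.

Answer: 6 6 6

Derivation:
Step 1: flows [0->1,2->1] -> levels [5 6 7]
Step 2: flows [1->0,2->1] -> levels [6 6 6]
Step 3: flows [0=1,1=2] -> levels [6 6 6]
  -> stable (no change)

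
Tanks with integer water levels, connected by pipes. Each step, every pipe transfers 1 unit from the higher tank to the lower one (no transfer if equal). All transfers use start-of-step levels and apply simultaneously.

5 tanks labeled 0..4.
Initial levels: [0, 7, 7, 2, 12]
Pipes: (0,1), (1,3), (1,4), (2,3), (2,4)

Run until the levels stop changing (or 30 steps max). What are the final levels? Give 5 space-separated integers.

Answer: 6 3 5 7 7

Derivation:
Step 1: flows [1->0,1->3,4->1,2->3,4->2] -> levels [1 6 7 4 10]
Step 2: flows [1->0,1->3,4->1,2->3,4->2] -> levels [2 5 7 6 8]
Step 3: flows [1->0,3->1,4->1,2->3,4->2] -> levels [3 6 7 6 6]
Step 4: flows [1->0,1=3,1=4,2->3,2->4] -> levels [4 5 5 7 7]
Step 5: flows [1->0,3->1,4->1,3->2,4->2] -> levels [5 6 7 5 5]
Step 6: flows [1->0,1->3,1->4,2->3,2->4] -> levels [6 3 5 7 7]
Step 7: flows [0->1,3->1,4->1,3->2,4->2] -> levels [5 6 7 5 5]
  -> period-2 cycle: step 7 state = step 5 state; never stabilizes
  -> state at step 30: (30-5) mod 2 = 1, same as step 6 -> [6 3 5 7 7]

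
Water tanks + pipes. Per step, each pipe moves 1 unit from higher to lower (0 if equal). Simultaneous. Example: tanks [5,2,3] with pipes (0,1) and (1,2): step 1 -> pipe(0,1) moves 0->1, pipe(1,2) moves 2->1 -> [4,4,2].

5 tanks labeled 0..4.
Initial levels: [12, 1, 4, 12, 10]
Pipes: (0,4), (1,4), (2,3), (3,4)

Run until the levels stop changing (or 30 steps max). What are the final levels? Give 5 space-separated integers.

Answer: 7 7 8 7 10

Derivation:
Step 1: flows [0->4,4->1,3->2,3->4] -> levels [11 2 5 10 11]
Step 2: flows [0=4,4->1,3->2,4->3] -> levels [11 3 6 10 9]
Step 3: flows [0->4,4->1,3->2,3->4] -> levels [10 4 7 8 10]
Step 4: flows [0=4,4->1,3->2,4->3] -> levels [10 5 8 8 8]
Step 5: flows [0->4,4->1,2=3,3=4] -> levels [9 6 8 8 8]
Step 6: flows [0->4,4->1,2=3,3=4] -> levels [8 7 8 8 8]
Step 7: flows [0=4,4->1,2=3,3=4] -> levels [8 8 8 8 7]
Step 8: flows [0->4,1->4,2=3,3->4] -> levels [7 7 8 7 10]
Step 9: flows [4->0,4->1,2->3,4->3] -> levels [8 8 7 9 7]
Step 10: flows [0->4,1->4,3->2,3->4] -> levels [7 7 8 7 10]
  -> period-2 cycle: step 10 state = step 8 state; never stabilizes
  -> state at step 30: (30-8) mod 2 = 0, same as step 8 -> [7 7 8 7 10]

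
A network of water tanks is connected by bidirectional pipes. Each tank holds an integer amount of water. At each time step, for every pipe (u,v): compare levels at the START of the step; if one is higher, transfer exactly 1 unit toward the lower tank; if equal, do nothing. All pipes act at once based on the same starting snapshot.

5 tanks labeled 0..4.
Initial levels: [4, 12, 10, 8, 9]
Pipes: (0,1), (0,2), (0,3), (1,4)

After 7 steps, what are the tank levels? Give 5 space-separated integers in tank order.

Step 1: flows [1->0,2->0,3->0,1->4] -> levels [7 10 9 7 10]
Step 2: flows [1->0,2->0,0=3,1=4] -> levels [9 9 8 7 10]
Step 3: flows [0=1,0->2,0->3,4->1] -> levels [7 10 9 8 9]
Step 4: flows [1->0,2->0,3->0,1->4] -> levels [10 8 8 7 10]
Step 5: flows [0->1,0->2,0->3,4->1] -> levels [7 10 9 8 9]
  -> period-2 cycle: step 5 state = step 3 state
  -> state at step 7: (7-3) mod 2 = 0, same as step 3 -> [7 10 9 8 9]

Answer: 7 10 9 8 9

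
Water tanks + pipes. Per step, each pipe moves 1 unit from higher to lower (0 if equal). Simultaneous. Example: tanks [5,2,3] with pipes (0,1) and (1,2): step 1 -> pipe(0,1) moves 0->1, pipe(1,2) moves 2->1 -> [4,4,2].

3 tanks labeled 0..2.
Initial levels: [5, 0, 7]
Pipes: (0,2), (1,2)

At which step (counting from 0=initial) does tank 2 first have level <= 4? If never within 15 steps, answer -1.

Answer: 3

Derivation:
Step 1: flows [2->0,2->1] -> levels [6 1 5]
Step 2: flows [0->2,2->1] -> levels [5 2 5]
Step 3: flows [0=2,2->1] -> levels [5 3 4]
Tank 2 first reaches <=4 at step 3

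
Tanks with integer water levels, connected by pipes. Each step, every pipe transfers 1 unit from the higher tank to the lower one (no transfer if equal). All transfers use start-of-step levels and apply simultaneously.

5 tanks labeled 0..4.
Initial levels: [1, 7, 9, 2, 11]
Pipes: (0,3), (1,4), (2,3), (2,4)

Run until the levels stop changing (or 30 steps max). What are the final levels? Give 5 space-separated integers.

Step 1: flows [3->0,4->1,2->3,4->2] -> levels [2 8 9 2 9]
Step 2: flows [0=3,4->1,2->3,2=4] -> levels [2 9 8 3 8]
Step 3: flows [3->0,1->4,2->3,2=4] -> levels [3 8 7 3 9]
Step 4: flows [0=3,4->1,2->3,4->2] -> levels [3 9 7 4 7]
Step 5: flows [3->0,1->4,2->3,2=4] -> levels [4 8 6 4 8]
Step 6: flows [0=3,1=4,2->3,4->2] -> levels [4 8 6 5 7]
Step 7: flows [3->0,1->4,2->3,4->2] -> levels [5 7 6 5 7]
Step 8: flows [0=3,1=4,2->3,4->2] -> levels [5 7 6 6 6]
Step 9: flows [3->0,1->4,2=3,2=4] -> levels [6 6 6 5 7]
Step 10: flows [0->3,4->1,2->3,4->2] -> levels [5 7 6 7 5]
Step 11: flows [3->0,1->4,3->2,2->4] -> levels [6 6 6 5 7]
  -> period-2 cycle: step 11 state = step 9 state; never stabilizes
  -> state at step 30: (30-9) mod 2 = 1, same as step 10 -> [5 7 6 7 5]

Answer: 5 7 6 7 5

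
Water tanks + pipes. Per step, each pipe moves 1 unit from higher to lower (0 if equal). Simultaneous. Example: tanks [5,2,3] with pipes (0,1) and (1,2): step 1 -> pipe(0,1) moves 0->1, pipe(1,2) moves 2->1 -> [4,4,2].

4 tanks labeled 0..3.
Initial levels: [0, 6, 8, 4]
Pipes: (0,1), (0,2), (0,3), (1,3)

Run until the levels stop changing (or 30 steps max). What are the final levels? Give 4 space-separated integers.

Answer: 6 4 4 4

Derivation:
Step 1: flows [1->0,2->0,3->0,1->3] -> levels [3 4 7 4]
Step 2: flows [1->0,2->0,3->0,1=3] -> levels [6 3 6 3]
Step 3: flows [0->1,0=2,0->3,1=3] -> levels [4 4 6 4]
Step 4: flows [0=1,2->0,0=3,1=3] -> levels [5 4 5 4]
Step 5: flows [0->1,0=2,0->3,1=3] -> levels [3 5 5 5]
Step 6: flows [1->0,2->0,3->0,1=3] -> levels [6 4 4 4]
Step 7: flows [0->1,0->2,0->3,1=3] -> levels [3 5 5 5]
  -> period-2 cycle: step 7 state = step 5 state; never stabilizes
  -> state at step 30: (30-5) mod 2 = 1, same as step 6 -> [6 4 4 4]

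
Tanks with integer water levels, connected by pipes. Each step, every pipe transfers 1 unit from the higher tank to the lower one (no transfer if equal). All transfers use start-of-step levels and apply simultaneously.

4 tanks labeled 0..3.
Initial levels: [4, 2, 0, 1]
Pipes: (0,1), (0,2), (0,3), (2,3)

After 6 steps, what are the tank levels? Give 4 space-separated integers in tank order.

Answer: 3 2 1 1

Derivation:
Step 1: flows [0->1,0->2,0->3,3->2] -> levels [1 3 2 1]
Step 2: flows [1->0,2->0,0=3,2->3] -> levels [3 2 0 2]
Step 3: flows [0->1,0->2,0->3,3->2] -> levels [0 3 2 2]
Step 4: flows [1->0,2->0,3->0,2=3] -> levels [3 2 1 1]
Step 5: flows [0->1,0->2,0->3,2=3] -> levels [0 3 2 2]
  -> period-2 cycle: step 5 state = step 3 state
  -> state at step 6: (6-3) mod 2 = 1, same as step 4 -> [3 2 1 1]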